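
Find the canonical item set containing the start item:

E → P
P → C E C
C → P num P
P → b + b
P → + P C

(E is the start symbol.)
{ [C → . P num P], [E → . P], [E' → . E], [P → . + P C], [P → . C E C], [P → . b + b] }

First, augment the grammar with E' → E
I₀ = CLOSURE({ [E' → . E] }):
  [E' → . E] has the dot before E: add [E → . P]
  [E → . P] has the dot before P: add [P → . C E C], [P → . b + b], [P → . + P C]
  [P → . C E C] has the dot before C: add [C → . P num P]
No further items can be added.

I₀ = { [C → . P num P], [E → . P], [E' → . E], [P → . + P C], [P → . C E C], [P → . b + b] }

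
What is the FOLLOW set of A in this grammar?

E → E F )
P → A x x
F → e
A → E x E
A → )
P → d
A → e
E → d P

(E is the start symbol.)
{ 'x' }

To compute FOLLOW(A), find every occurrence of A on a right-hand side N → α A β: add FIRST(β) \ {ε}, and if β is empty or nullable also add FOLLOW(N). Iterate to a fixed point.

In P → A x x: A is followed by x x, add FIRST(x x) \ {ε} = { 'x' }

Taking the union: FOLLOW(A) = { 'x' }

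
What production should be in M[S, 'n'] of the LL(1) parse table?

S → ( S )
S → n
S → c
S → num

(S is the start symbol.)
To find M[S, 'n'], we find productions for S where 'n' is in the predict set (PREDICT(N → α) = (FIRST(α) \ {ε}) ∪ (FOLLOW(N) if α ⇒* ε)).

S → ( S ): PREDICT = { '(' }
S → n: PREDICT = { 'n' }
  'n' is in predict set, so this production goes in M[S, 'n']
S → c: PREDICT = { 'c' }
S → num: PREDICT = { 'num' }

M[S, 'n'] = S → n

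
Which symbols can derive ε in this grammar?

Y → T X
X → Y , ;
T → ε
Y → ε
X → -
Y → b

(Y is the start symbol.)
{ 'T', 'Y' }

ε-productions: T → ε, Y → ε
So T, Y are immediately nullable.
No further non-terminal can be added: every production for the remaining non-terminals contains a terminal or a non-nullable non-terminal.
Nullable = { 'T', 'Y' }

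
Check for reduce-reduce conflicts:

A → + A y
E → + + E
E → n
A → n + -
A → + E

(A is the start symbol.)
Yes — I12: [A → + E .] vs [E → + + E .]

A reduce-reduce conflict occurs when an LR(0) state has two complete items [A → α .] and [B → β .] — both call for a reduction, and with no lookahead the parser cannot choose between them.

Augment with A' → A and build the canonical LR(0) collection (I0 = CLOSURE({[A' → . A]}), then GOTO on every symbol after a dot until no new states appear). It has 13 states:
  I0: { [A → . + A y], [A → . + E], [A → . n + -], [A' → . A] }  — shift
  I1: { [A → + . A y], [A → + . E], [A → . + A y], [A → . + E], [A → . n + -], [E → . + + E], [E → . n] }  — shift
  I2: { [A' → A .] }  — accept
  I3: { [A → n . + -] }  — shift
  I4: { [A → n + . -] }  — shift
  I5: { [A → n + - .] }  — reduce
  I6: { [A → + . A y], [A → + . E], [A → . + A y], [A → . + E], [A → . n + -], [E → + . + E], [E → . + + E], [E → . n] }  — shift
  I7: { [A → + A . y] }  — shift
  I8: { [A → + E .] }  — reduce
  I9: { [A → n . + -], [E → n .] }  — shift, reduce
  I10: { [A → + A y .] }  — reduce
  I11: { [A → + . A y], [A → + . E], [A → . + A y], [A → . + E], [A → . n + -], [E → + + . E], [E → + . + E], [E → . + + E], [E → . n] }  — shift
  I12: { [A → + E .], [E → + + E .] }  — 2 reduces

I12 contains complete items [A → + E .], [E → + + E .] — reduce-reduce conflict.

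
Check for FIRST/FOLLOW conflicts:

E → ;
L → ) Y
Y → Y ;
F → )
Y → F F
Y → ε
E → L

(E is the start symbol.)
Yes. Y → Y ';' with FOLLOW(Y) on { ';' }

Nullable non-terminals: Y.
FIRST sets used below: FIRST(Y) = { ')', ';', ε }, FIRST(F) = { ')' }

Y: nullable alternative(s) Y → ε; FOLLOW(Y) = { $, ';' }
  Y → Y ;: FIRST \ {ε} = { ')', ';' } — overlaps FOLLOW(Y) on { ';' }: CONFLICT
  Y → F F: FIRST \ {ε} = { ')' } — disjoint from FOLLOW(Y)
  Y → ε: FIRST \ {ε} = { } — this is the only nullable alternative, skip

E, F, L have no nullable alternative, so no FIRST/FOLLOW check is needed there.

So the grammar has 1 FIRST/FOLLOW conflict (marked CONFLICT above).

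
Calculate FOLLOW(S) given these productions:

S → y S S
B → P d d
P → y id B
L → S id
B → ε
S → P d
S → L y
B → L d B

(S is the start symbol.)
To compute FOLLOW(S), find every occurrence of S on a right-hand side N → α S β: add FIRST(β) \ {ε}, and if β is empty or nullable also add FOLLOW(N). Iterate to a fixed point.

S is the start symbol, so $ ∈ FOLLOW(S).
In S → y S S: S is followed by S, add FIRST(S) \ {ε} = { 'y' }
In S → y S S: S is at the end; this adds FOLLOW(S) to itself — nothing new
In L → S id: S is followed by id, add FIRST(id) \ {ε} = { 'id' }

Taking the union: FOLLOW(S) = { $, 'id', 'y' }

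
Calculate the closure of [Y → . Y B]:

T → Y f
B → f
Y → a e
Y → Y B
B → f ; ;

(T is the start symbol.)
{ [Y → . Y B], [Y → . a e] }

To compute CLOSURE, for each item [A → α.Bβ] where B is a non-terminal, add [B → .γ] for all productions B → γ; repeat for the newly added items until nothing changes.

Start with: [Y → . Y B]
  [Y → . Y B] has the dot before Y: add [Y → . a e]
No further items can be added.

CLOSURE = { [Y → . Y B], [Y → . a e] }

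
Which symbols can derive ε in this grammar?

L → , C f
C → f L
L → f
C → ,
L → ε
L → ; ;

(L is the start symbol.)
{ 'L' }

A non-terminal is nullable if it can derive ε (the empty string): either it has an ε-production, or it has a production whose right-hand side consists entirely of nullable non-terminals.

ε-productions: L → ε
So L is immediately nullable.
No further non-terminal can be added: every production for the remaining non-terminals contains a terminal or a non-nullable non-terminal.
Nullable = { 'L' }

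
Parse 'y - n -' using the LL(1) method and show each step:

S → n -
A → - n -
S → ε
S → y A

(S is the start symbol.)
Stack is shown with the top on the left.

Stack    Input      Action
--------------------------
S $      y - n - $  output S → y A
y A $    y - n - $  match 'y'
A $      - n - $    output A → - n -
- n - $  - n - $    match '-'
n - $    n - $      match 'n'
- $      - $        match '-'
$        $          accept

The string is accepted.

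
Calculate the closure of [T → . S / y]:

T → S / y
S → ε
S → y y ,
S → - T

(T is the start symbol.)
To compute CLOSURE, for each item [A → α.Bβ] where B is a non-terminal, add [B → .γ] for all productions B → γ; repeat for the newly added items until nothing changes.

Start with: [T → . S / y]
  [T → . S / y] has the dot before S: add [S → .], [S → . y y ,], [S → . - T]
No further items can be added.

CLOSURE = { [S → . - T], [S → . y y ,], [S → .], [T → . S / y] }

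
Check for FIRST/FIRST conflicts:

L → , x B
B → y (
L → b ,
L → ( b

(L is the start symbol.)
No FIRST/FIRST conflicts.

Productions for L:
  L → , x B: FIRST = { ',' }
  L → b ,: FIRST = { 'b' }
  L → ( b: FIRST = { '(' }
B has only one production, so no FIRST/FIRST conflict is possible there.

All alternatives of each non-terminal have pairwise disjoint FIRST sets.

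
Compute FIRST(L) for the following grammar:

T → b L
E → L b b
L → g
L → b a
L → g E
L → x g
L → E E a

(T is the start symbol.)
To compute FIRST(L), examine every production with L on the left-hand side, reading each right-hand side left to right until a non-nullable symbol is reached.

FIRST sets of the other non-terminals involved (by the same procedure, iterated to a fixed point):
  FIRST(E) = { 'b', 'g', 'x' }

From L → g:
  - g is a terminal: add 'g' and stop
From L → b a:
  - b is a terminal: add 'b' and stop
From L → g E:
  - g is a terminal: add 'g' and stop
From L → x g:
  - x is a terminal: add 'x' and stop
From L → E E a:
  - E is a non-terminal: add FIRST(E) \ {ε} = { 'b', 'g', 'x' }
    E is not nullable, so stop

Collecting: FIRST(L) = { 'b', 'g', 'x' }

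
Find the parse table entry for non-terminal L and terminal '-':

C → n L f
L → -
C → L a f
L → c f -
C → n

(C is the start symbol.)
To find M[L, '-'], we find productions for L where '-' is in the predict set (PREDICT(N → α) = (FIRST(α) \ {ε}) ∪ (FOLLOW(N) if α ⇒* ε)).

L → -: PREDICT = { '-' }
  '-' is in predict set, so this production goes in M[L, '-']
L → c f -: PREDICT = { 'c' }

M[L, '-'] = L → -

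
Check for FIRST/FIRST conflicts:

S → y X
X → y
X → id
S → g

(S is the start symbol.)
No FIRST/FIRST conflicts.

A FIRST/FIRST conflict occurs when two productions N → α and N → β for the same non-terminal have FIRST(α) ∩ FIRST(β) ≠ ∅ (with ε ∈ FIRST of a nullable right-hand side, so two nullable alternatives also conflict).

Productions for S:
  S → y X: FIRST = { 'y' }
  S → g: FIRST = { 'g' }
Productions for X:
  X → y: FIRST = { 'y' }
  X → id: FIRST = { 'id' }

All alternatives of each non-terminal have pairwise disjoint FIRST sets.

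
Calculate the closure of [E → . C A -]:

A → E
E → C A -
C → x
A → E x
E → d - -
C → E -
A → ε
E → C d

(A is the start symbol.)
Start with: [E → . C A -]
  [E → . C A -] has the dot before C: add [C → . x], [C → . E -]
  [C → . E -] has the dot before E: add [E → . d - -], [E → . C d]
No further items can be added.

CLOSURE = { [C → . E -], [C → . x], [E → . C A -], [E → . C d], [E → . d - -] }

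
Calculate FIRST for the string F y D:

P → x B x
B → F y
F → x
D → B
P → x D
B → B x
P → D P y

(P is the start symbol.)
{ 'x' }

FIRST sets of the non-terminals involved (from the grammar, by fixed-point iteration):
  FIRST(F) = { 'x' }

To compute FIRST(F y D), process the symbols left to right:
Symbol F is a non-terminal. Add FIRST(F) \ {ε} = { 'x' }
F is not nullable (ε ∉ FIRST(F)), so stop here.
FIRST(F y D) = { 'x' }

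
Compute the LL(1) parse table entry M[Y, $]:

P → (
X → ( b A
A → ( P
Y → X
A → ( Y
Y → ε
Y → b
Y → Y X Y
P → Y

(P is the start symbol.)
To find M[Y, $], we find productions for Y where $ is in the predict set (PREDICT(N → α) = (FIRST(α) \ {ε}) ∪ (FOLLOW(N) if α ⇒* ε)).

Relevant sets:
  FIRST(X) = { '(' }
  FIRST(Y) = { '(', 'b', ε }
  FOLLOW(Y) = { $, '(', 'b' }

Y → X: PREDICT = { '(' }
Y → ε: PREDICT = { $, '(', 'b' }
  $ is in predict set, so this production goes in M[Y, $]
Y → b: PREDICT = { 'b' }
Y → Y X Y: PREDICT = { '(', 'b' }

M[Y, $] = Y → ε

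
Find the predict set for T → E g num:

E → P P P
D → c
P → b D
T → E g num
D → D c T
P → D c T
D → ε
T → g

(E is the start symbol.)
{ 'b', 'c' }

PREDICT(T → E g num) = (FIRST(RHS) \ {ε}) ∪ (FOLLOW(T) if ε ∈ FIRST(RHS), i.e. RHS ⇒* ε)
FIRST(E) = { 'b', 'c' }
FIRST(E g num) = { 'b', 'c' }
ε ∉ FIRST(E g num), so FOLLOW(T) is not added.
PREDICT(T → E g num) = { 'b', 'c' }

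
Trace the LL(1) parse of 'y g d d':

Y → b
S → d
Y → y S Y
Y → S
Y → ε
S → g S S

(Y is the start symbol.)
LL(1) parsing maintains a stack (initially the start symbol over $) and the input. At each step: if the stack top is a terminal, match it against the current input token; if it is a non-terminal N, replace it with the RHS of M[N, lookahead] (the unique production whose predict set contains the lookahead).

Stack is shown with the top on the left.

Stack      Input      Action
----------------------------
Y $        y g d d $  output Y → y S Y
y S Y $    y g d d $  match 'y'
S Y $      g d d $    output S → g S S
g S S Y $  g d d $    match 'g'
S S Y $    d d $      output S → d
d S Y $    d d $      match 'd'
S Y $      d $        output S → d
d Y $      d $        match 'd'
Y $        $          output Y → ε
$          $          accept

The string is accepted.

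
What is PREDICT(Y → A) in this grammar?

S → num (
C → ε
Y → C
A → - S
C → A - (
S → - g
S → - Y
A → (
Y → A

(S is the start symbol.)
PREDICT(Y → A) = (FIRST(RHS) \ {ε}) ∪ (FOLLOW(Y) if ε ∈ FIRST(RHS), i.e. RHS ⇒* ε)
FIRST(A) = { '(', '-' }
FIRST(A) = { '(', '-' }
ε ∉ FIRST(A), so FOLLOW(Y) is not added.
PREDICT(Y → A) = { '(', '-' }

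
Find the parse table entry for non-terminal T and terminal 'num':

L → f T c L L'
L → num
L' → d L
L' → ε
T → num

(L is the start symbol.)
To find M[T, 'num'], we find productions for T where 'num' is in the predict set (PREDICT(N → α) = (FIRST(α) \ {ε}) ∪ (FOLLOW(N) if α ⇒* ε)).

T → num: PREDICT = { 'num' }
  'num' is in predict set, so this production goes in M[T, 'num']

M[T, 'num'] = T → num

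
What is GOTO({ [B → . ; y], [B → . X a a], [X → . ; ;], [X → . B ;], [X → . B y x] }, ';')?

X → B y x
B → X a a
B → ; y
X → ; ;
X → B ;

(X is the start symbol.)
GOTO(I, ';') = CLOSURE({ [A → αX.β] : [A → α.Xβ] ∈ I, X = ';' })

Items with dot before ';', with the dot advanced:
  [B → . ; y] → [B → ; . y]
  [X → . ; ;] → [X → ; . ;]
Closure adds nothing (no advanced item has the dot before a non-terminal).

GOTO = { [B → ; . y], [X → ; . ;] }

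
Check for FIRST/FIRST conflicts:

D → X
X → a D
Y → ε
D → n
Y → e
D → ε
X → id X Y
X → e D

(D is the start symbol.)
FIRST sets of the non-terminals at (or reachable through a nullable prefix from) the front of some alternative:
  FIRST(X) = { 'a', 'e', 'id' }

Productions for D:
  D → X: FIRST = { 'a', 'e', 'id' }
  D → n: FIRST = { 'n' }
  D → ε: FIRST = { ε }
Productions for X:
  X → a D: FIRST = { 'a' }
  X → id X Y: FIRST = { 'id' }
  X → e D: FIRST = { 'e' }
Productions for Y:
  Y → ε: FIRST = { ε }
  Y → e: FIRST = { 'e' }

All alternatives of each non-terminal have pairwise disjoint FIRST sets.

Answer: No FIRST/FIRST conflicts.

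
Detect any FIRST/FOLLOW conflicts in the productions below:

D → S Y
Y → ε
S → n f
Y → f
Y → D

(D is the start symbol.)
No FIRST/FOLLOW conflicts.

A FIRST/FOLLOW conflict occurs when a non-terminal N has a nullable alternative N → β (β ⇒* ε) and another alternative N → α with FIRST(α) ∩ FOLLOW(N) ≠ ∅: on such a lookahead the parser cannot decide between expanding α and letting N vanish via β.

Nullable non-terminals: Y.
FIRST sets used below: FIRST(D) = { 'n' }

Y: nullable alternative(s) Y → ε; FOLLOW(Y) = { $ }
  Y → ε: FIRST \ {ε} = { } — this is the only nullable alternative, skip
  Y → f: FIRST \ {ε} = { 'f' } — disjoint from FOLLOW(Y)
  Y → D: FIRST \ {ε} = { 'n' } — disjoint from FOLLOW(Y)

D, S have no nullable alternative, so no FIRST/FOLLOW check is needed there.

No FIRST/FOLLOW conflicts found.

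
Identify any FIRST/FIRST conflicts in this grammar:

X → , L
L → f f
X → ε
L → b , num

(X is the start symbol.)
No FIRST/FIRST conflicts.

A FIRST/FIRST conflict occurs when two productions N → α and N → β for the same non-terminal have FIRST(α) ∩ FIRST(β) ≠ ∅ (with ε ∈ FIRST of a nullable right-hand side, so two nullable alternatives also conflict).

Productions for X:
  X → , L: FIRST = { ',' }
  X → ε: FIRST = { ε }
Productions for L:
  L → f f: FIRST = { 'f' }
  L → b , num: FIRST = { 'b' }

All alternatives of each non-terminal have pairwise disjoint FIRST sets.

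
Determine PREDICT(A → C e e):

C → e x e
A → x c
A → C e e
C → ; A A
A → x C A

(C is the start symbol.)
{ ';', 'e' }

PREDICT(A → C e e) = (FIRST(RHS) \ {ε}) ∪ (FOLLOW(A) if ε ∈ FIRST(RHS), i.e. RHS ⇒* ε)
FIRST(C) = { ';', 'e' }
FIRST(C e e) = { ';', 'e' }
ε ∉ FIRST(C e e), so FOLLOW(A) is not added.
PREDICT(A → C e e) = { ';', 'e' }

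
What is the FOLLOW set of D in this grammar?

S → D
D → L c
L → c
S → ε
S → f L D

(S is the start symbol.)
To compute FOLLOW(D), find every occurrence of D on a right-hand side N → α D β: add FIRST(β) \ {ε}, and if β is empty or nullable also add FOLLOW(N). Iterate to a fixed point.

In S → D: D is at the end, add FOLLOW(S)
In S → f L D: D is at the end, add FOLLOW(S)

The FOLLOW sets referred to above (computed the same way, to a fixed point):
  FOLLOW(S) = { $ }

Taking the union: FOLLOW(D) = { $ }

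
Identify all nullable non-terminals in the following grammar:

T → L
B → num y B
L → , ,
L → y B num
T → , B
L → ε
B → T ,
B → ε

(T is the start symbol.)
{ 'B', 'L', 'T' }

A non-terminal is nullable if it can derive ε (the empty string): either it has an ε-production, or it has a production whose right-hand side consists entirely of nullable non-terminals.

ε-productions: L → ε, B → ε
So L, B are immediately nullable.
T → L: every symbol on the right is nullable, so T is nullable too.
Every non-terminal is now nullable.
Nullable = { 'B', 'L', 'T' }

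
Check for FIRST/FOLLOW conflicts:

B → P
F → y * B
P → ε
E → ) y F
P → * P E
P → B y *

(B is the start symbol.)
Yes. P → B y '*' with FOLLOW(P) on { 'y' }

Nullable non-terminals: B, P.
FIRST sets used below: FIRST(B) = { '*', 'y', ε }
B has a nullable alternative but only one production, so nothing to check.

P: nullable alternative(s) P → ε; FOLLOW(P) = { $, ')', 'y' }
  P → ε: FIRST \ {ε} = { } — this is the only nullable alternative, skip
  P → * P E: FIRST \ {ε} = { '*' } — disjoint from FOLLOW(P)
  P → B y *: FIRST \ {ε} = { '*', 'y' } — overlaps FOLLOW(P) on { 'y' }: CONFLICT

E, F have no nullable alternative, so no FIRST/FOLLOW check is needed there.

So the grammar has 1 FIRST/FOLLOW conflict (marked CONFLICT above).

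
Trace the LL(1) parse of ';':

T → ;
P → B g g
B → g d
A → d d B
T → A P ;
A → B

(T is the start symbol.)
LL(1) parsing maintains a stack (initially the start symbol over $) and the input. At each step: if the stack top is a terminal, match it against the current input token; if it is a non-terminal N, replace it with the RHS of M[N, lookahead] (the unique production whose predict set contains the lookahead).

Stack is shown with the top on the left.

Stack  Input  Action
--------------------
T $    ; $    output T → ;
; $    ; $    match ';'
$      $      accept

The string is accepted.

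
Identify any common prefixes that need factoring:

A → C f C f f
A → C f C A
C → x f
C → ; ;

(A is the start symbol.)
Left-factoring is needed when two productions for the same non-terminal
share a common prefix on the right-hand side.

Productions for A:
  A → C f C f f
  A → C f C A
Productions for C:
  C → x f
  C → ; ;

Found common prefix 'C f C' in productions for A

Answer: Yes, A has productions with common prefix 'C f C'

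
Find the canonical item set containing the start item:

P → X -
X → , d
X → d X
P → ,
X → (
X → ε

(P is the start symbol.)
{ [P → . ,], [P → . X -], [P' → . P], [X → . (], [X → . , d], [X → . d X], [X → .] }

First, augment the grammar with P' → P
I₀ = CLOSURE({ [P' → . P] }):
  [P' → . P] has the dot before P: add [P → . X -], [P → . ,]
  [P → . X -] has the dot before X: add [X → . , d], [X → . d X], [X → . (], [X → .]
No further items can be added.

I₀ = { [P → . ,], [P → . X -], [P' → . P], [X → . (], [X → . , d], [X → . d X], [X → .] }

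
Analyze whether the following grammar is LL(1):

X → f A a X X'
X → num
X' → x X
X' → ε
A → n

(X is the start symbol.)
Relevant sets:
  FOLLOW(X') = { $, 'x' }

For X:
  PREDICT(X → f A a X X') = { 'f' }
  PREDICT(X → num) = { 'num' }
For X':
  PREDICT(X' → x X) = { 'x' }
  PREDICT(X' → ε) = { $, 'x' }
A has a single production, so nothing to check there.

Conflict found: Predict set conflict for X': { 'x' }
The grammar is NOT LL(1).

Answer: No. Predict set conflict for X': { 'x' }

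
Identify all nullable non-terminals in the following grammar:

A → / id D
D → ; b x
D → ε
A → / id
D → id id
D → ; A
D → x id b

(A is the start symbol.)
{ 'D' }

A non-terminal is nullable if it can derive ε (the empty string): either it has an ε-production, or it has a production whose right-hand side consists entirely of nullable non-terminals.

ε-productions: D → ε
So D is immediately nullable.
No further non-terminal can be added: every production for the remaining non-terminals contains a terminal or a non-nullable non-terminal.
Nullable = { 'D' }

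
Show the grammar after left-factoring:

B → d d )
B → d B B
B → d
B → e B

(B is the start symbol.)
Left-factoring transforms A → αβ₁ | αβ₂ into A → αA' and A' → β₁ | β₂
(α is the longest common prefix among the alternatives). Repeat until
no nonterminal has two alternatives with a common prefix.

Round 1: B has alternatives sharing prefix 'd'. Introduce B': B → d B'
  Add: B' → d )
  Add: B' → B B
  Add: B' → ε

No remaining common prefixes — done.

Resulting grammar:
B → d B'
B' → d )
B' → B B
B' → ε
B → e B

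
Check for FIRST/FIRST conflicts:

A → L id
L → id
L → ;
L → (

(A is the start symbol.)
A FIRST/FIRST conflict occurs when two productions N → α and N → β for the same non-terminal have FIRST(α) ∩ FIRST(β) ≠ ∅ (with ε ∈ FIRST of a nullable right-hand side, so two nullable alternatives also conflict).

Productions for L:
  L → id: FIRST = { 'id' }
  L → ;: FIRST = { ';' }
  L → (: FIRST = { '(' }
A has only one production, so no FIRST/FIRST conflict is possible there.

All alternatives of each non-terminal have pairwise disjoint FIRST sets.

Answer: No FIRST/FIRST conflicts.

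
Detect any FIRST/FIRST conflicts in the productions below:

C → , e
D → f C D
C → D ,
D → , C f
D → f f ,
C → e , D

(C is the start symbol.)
FIRST sets of the non-terminals at (or reachable through a nullable prefix from) the front of some alternative:
  FIRST(D) = { ',', 'f' }

Productions for C:
  C → , e: FIRST = { ',' }
  C → D ,: FIRST = { ',', 'f' }
  C → e , D: FIRST = { 'e' }
Productions for D:
  D → f C D: FIRST = { 'f' }
  D → , C f: FIRST = { ',' }
  D → f f ,: FIRST = { 'f' }

Conflict for C: C → , e and C → D ,
  Overlap: { ',' }
Conflict for D: D → f C D and D → f f ,
  Overlap: { 'f' }

Answer: Yes. C → ',' e / C → D ',' on { ',' }; D → f C D / D → f f ',' on { 'f' }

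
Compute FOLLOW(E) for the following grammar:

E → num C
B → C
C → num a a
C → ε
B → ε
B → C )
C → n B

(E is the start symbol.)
To compute FOLLOW(E), find every occurrence of E on a right-hand side N → α E β: add FIRST(β) \ {ε}, and if β is empty or nullable also add FOLLOW(N). Iterate to a fixed point.

E is the start symbol, so $ ∈ FOLLOW(E).
E does not occur on any right-hand side.

Taking the union: FOLLOW(E) = { $ }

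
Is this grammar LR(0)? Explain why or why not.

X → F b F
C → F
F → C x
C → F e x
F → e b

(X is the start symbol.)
A grammar is LR(0) if no state in the canonical LR(0) collection has:
  - both a shift item (dot before a terminal) and a complete item (shift-reduce conflict), or
  - two or more complete items (reduce-reduce conflict; the accept item [X' → X .] counts as a complete item here).

Augment with X' → X and build the canonical LR(0) collection (I0 = CLOSURE({[X' → . X]}), then GOTO on every symbol after a dot until no new states appear). It has 11 states:
  I0: { [C → . F e x], [C → . F], [F → . C x], [F → . e b], [X → . F b F], [X' → . X] }  — shift
  I1: { [F → C . x] }  — shift
  I2: { [C → F . e x], [C → F .], [X → F . b F] }  — shift, reduce
  I3: { [X' → X .] }  — accept
  I4: { [F → e . b] }  — shift
  I5: { [F → e b .] }  — reduce
  I6: { [C → . F e x], [C → . F], [F → . C x], [F → . e b], [X → F b . F] }  — shift
  I7: { [C → F e . x] }  — shift
  I8: { [C → F e x .] }  — reduce
  I9: { [C → F . e x], [C → F .], [X → F b F .] }  — shift, 2 reduces
  I10: { [F → C x .] }  — reduce

Conflict in state I2:
  Shift-reduce conflict between [C → F .] and [C → F . e x]
So the grammar is NOT LR(0).

Answer: No. Shift-reduce conflict between [C → F .] and [C → F . e x]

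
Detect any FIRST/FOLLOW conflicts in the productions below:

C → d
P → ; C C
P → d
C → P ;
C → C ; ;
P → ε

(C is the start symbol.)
A FIRST/FOLLOW conflict occurs when a non-terminal N has a nullable alternative N → β (β ⇒* ε) and another alternative N → α with FIRST(α) ∩ FOLLOW(N) ≠ ∅: on such a lookahead the parser cannot decide between expanding α and letting N vanish via β.

Nullable non-terminals: P.

P: nullable alternative(s) P → ε; FOLLOW(P) = { ';' }
  P → ; C C: FIRST \ {ε} = { ';' } — overlaps FOLLOW(P) on { ';' }: CONFLICT
  P → d: FIRST \ {ε} = { 'd' } — disjoint from FOLLOW(P)
  P → ε: FIRST \ {ε} = { } — this is the only nullable alternative, skip

C has no nullable alternative, so no FIRST/FOLLOW check is needed there.

So the grammar has 1 FIRST/FOLLOW conflict (marked CONFLICT above).

Answer: Yes. P → ';' C C with FOLLOW(P) on { ';' }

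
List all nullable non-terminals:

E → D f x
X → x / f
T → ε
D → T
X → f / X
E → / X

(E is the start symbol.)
{ 'D', 'T' }

A non-terminal is nullable if it can derive ε (the empty string): either it has an ε-production, or it has a production whose right-hand side consists entirely of nullable non-terminals.

ε-productions: T → ε
So T is immediately nullable.
D → T: every symbol on the right is nullable, so D is nullable too.
No further non-terminal can be added: every production for the remaining non-terminals contains a terminal or a non-nullable non-terminal.
Nullable = { 'D', 'T' }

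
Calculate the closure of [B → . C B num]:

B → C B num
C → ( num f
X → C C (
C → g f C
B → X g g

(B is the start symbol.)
To compute CLOSURE, for each item [A → α.Bβ] where B is a non-terminal, add [B → .γ] for all productions B → γ; repeat for the newly added items until nothing changes.

Start with: [B → . C B num]
  [B → . C B num] has the dot before C: add [C → . ( num f], [C → . g f C]
No further items can be added.

CLOSURE = { [B → . C B num], [C → . ( num f], [C → . g f C] }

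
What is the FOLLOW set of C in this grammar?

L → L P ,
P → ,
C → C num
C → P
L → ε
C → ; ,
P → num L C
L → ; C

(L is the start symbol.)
{ $, ',', ';', 'num' }

To compute FOLLOW(C), find every occurrence of C on a right-hand side N → α C β: add FIRST(β) \ {ε}, and if β is empty or nullable also add FOLLOW(N). Iterate to a fixed point.

In C → C num: C is followed by num, add FIRST(num) \ {ε} = { 'num' }
In P → num L C: C is at the end, add FOLLOW(P)
In L → ; C: C is at the end, add FOLLOW(L)

The FOLLOW sets referred to above (computed the same way, to a fixed point):
  FOLLOW(P) = { $, ',', ';', 'num' }
  FOLLOW(L) = { $, ',', ';', 'num' }

Taking the union: FOLLOW(C) = { $, ',', ';', 'num' }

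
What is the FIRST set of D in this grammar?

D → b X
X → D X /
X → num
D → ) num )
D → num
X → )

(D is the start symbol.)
From D → b X:
  - b is a terminal: add 'b' and stop
From D → ) num ):
  - ')' is a terminal: add ')' and stop
From D → num:
  - num is a terminal: add 'num' and stop

Collecting: FIRST(D) = { ')', 'b', 'num' }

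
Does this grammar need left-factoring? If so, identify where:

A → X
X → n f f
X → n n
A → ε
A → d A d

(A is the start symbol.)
Left-factoring is needed when two productions for the same non-terminal
share a common prefix on the right-hand side.

Productions for A:
  A → X
  A → ε
  A → d A d
Productions for X:
  X → n f f
  X → n n

Found common prefix 'n' in productions for X

Answer: Yes, X has productions with common prefix 'n'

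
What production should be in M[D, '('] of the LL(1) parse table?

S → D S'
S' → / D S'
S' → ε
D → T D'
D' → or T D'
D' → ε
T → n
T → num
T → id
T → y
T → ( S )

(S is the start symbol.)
To find M[D, '('], we find productions for D where '(' is in the predict set (PREDICT(N → α) = (FIRST(α) \ {ε}) ∪ (FOLLOW(N) if α ⇒* ε)).

Relevant sets:
  FIRST(T) = { '(', 'id', 'n', 'num', 'y' }

D → T D': PREDICT = { '(', 'id', 'n', 'num', 'y' }
  '(' is in predict set, so this production goes in M[D, '(']

M[D, '('] = D → T D'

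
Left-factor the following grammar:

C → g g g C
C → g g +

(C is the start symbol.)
C → g g C'
C' → g C
C' → +

Left-factoring transforms A → αβ₁ | αβ₂ into A → αA' and A' → β₁ | β₂
(α is the longest common prefix among the alternatives). Repeat until
no nonterminal has two alternatives with a common prefix.

Round 1: C has alternatives sharing prefix 'g g'. Introduce C': C → g g C'
  Add: C' → g C
  Add: C' → +

No remaining common prefixes — done.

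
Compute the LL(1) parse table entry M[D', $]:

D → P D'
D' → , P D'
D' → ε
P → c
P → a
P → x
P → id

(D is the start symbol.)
D' → ε

To find M[D', $], we find productions for D' where $ is in the predict set (PREDICT(N → α) = (FIRST(α) \ {ε}) ∪ (FOLLOW(N) if α ⇒* ε)).

Relevant sets:
  FOLLOW(D') = { $ }

D' → , P D': PREDICT = { ',' }
D' → ε: PREDICT = { $ }
  $ is in predict set, so this production goes in M[D', $]

M[D', $] = D' → ε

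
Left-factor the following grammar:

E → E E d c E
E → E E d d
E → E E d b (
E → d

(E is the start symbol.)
E → E E d E'
E' → c E
E' → d
E' → b (
E → d

Left-factoring transforms A → αβ₁ | αβ₂ into A → αA' and A' → β₁ | β₂
(α is the longest common prefix among the alternatives). Repeat until
no nonterminal has two alternatives with a common prefix.

Round 1: E has alternatives sharing prefix 'E E d'. Introduce E': E → E E d E'
  Add: E' → c E
  Add: E' → d
  Add: E' → b (

No remaining common prefixes — done.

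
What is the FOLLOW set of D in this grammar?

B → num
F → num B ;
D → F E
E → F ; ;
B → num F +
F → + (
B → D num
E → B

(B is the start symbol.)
In B → D num: D is followed by num, add FIRST(num) \ {ε} = { 'num' }

Taking the union: FOLLOW(D) = { 'num' }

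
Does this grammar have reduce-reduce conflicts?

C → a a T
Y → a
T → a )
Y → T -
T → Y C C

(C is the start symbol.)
No reduce-reduce conflicts

Augment with C' → C and build the canonical LR(0) collection (I0 = CLOSURE({[C' → . C]}), then GOTO on every symbol after a dot until no new states appear). It has 11 states:
  I0: { [C → . a a T], [C' → . C] }  — shift
  I1: { [C' → C .] }  — accept
  I2: { [C → a . a T] }  — shift
  I3: { [C → a a . T], [T → . Y C C], [T → . a )], [Y → . T -], [Y → . a] }  — shift
  I4: { [C → a a T .], [Y → T . -] }  — shift, reduce
  I5: { [C → . a a T], [T → Y . C C] }  — shift
  I6: { [T → a . )], [Y → a .] }  — shift, reduce
  I7: { [T → a ) .] }  — reduce
  I8: { [C → . a a T], [T → Y C . C] }  — shift
  I9: { [T → Y C C .] }  — reduce
  I10: { [Y → T - .] }  — reduce

No state contains more than one complete item.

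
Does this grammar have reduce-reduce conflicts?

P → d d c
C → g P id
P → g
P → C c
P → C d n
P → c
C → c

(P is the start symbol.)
Augment with P' → P and build the canonical LR(0) collection (I0 = CLOSURE({[P' → . P]}), then GOTO on every symbol after a dot until no new states appear). It has 13 states:
  I0: { [C → . c], [C → . g P id], [P → . C c], [P → . C d n], [P → . c], [P → . d d c], [P → . g], [P' → . P] }  — shift
  I1: { [P → C . c], [P → C . d n] }  — shift
  I2: { [P' → P .] }  — accept
  I3: { [C → c .], [P → c .] }  — 2 reduces
  I4: { [P → d . d c] }  — shift
  I5: { [C → . c], [C → . g P id], [C → g . P id], [P → . C c], [P → . C d n], [P → . c], [P → . d d c], [P → . g], [P → g .] }  — shift, reduce
  I6: { [C → g P . id] }  — shift
  I7: { [C → g P id .] }  — reduce
  I8: { [P → d d . c] }  — shift
  I9: { [P → d d c .] }  — reduce
  I10: { [P → C c .] }  — reduce
  I11: { [P → C d . n] }  — shift
  I12: { [P → C d n .] }  — reduce

I3 contains complete items [C → c .], [P → c .] — reduce-reduce conflict.

Answer: Yes — I3: [C → c .] vs [P → c .]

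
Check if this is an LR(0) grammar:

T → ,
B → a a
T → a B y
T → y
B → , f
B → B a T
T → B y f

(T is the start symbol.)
No. Shift-reduce conflict between [T → , .] and [B → , . f]

Augment with T' → T and build the canonical LR(0) collection (I0 = CLOSURE({[T' → . T]}), then GOTO on every symbol after a dot until no new states appear). It has 16 states:
  I0: { [B → . , f], [B → . B a T], [B → . a a], [T → . ,], [T → . B y f], [T → . a B y], [T → . y], [T' → . T] }  — shift
  I1: { [B → , . f], [T → , .] }  — shift, reduce
  I2: { [B → B . a T], [T → B . y f] }  — shift
  I3: { [T' → T .] }  — accept
  I4: { [B → . , f], [B → . B a T], [B → . a a], [B → a . a], [T → a . B y] }  — shift
  I5: { [T → y .] }  — reduce
  I6: { [B → , . f] }  — shift
  I7: { [B → B . a T], [T → a B . y] }  — shift
  I8: { [B → a . a], [B → a a .] }  — shift, reduce
  I9: { [B → a a .] }  — reduce
  I10: { [B → . , f], [B → . B a T], [B → . a a], [B → B a . T], [T → . ,], [T → . B y f], [T → . a B y], [T → . y] }  — shift
  I11: { [T → a B y .] }  — reduce
  I12: { [B → B a T .] }  — reduce
  I13: { [B → , f .] }  — reduce
  I14: { [T → B y . f] }  — shift
  I15: { [T → B y f .] }  — reduce

Conflict in state I1:
  Shift-reduce conflict between [T → , .] and [B → , . f]
So the grammar is NOT LR(0).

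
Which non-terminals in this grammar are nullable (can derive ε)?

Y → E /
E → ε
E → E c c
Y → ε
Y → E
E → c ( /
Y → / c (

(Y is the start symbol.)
A non-terminal is nullable if it can derive ε (the empty string): either it has an ε-production, or it has a production whose right-hand side consists entirely of nullable non-terminals.

ε-productions: E → ε, Y → ε
So E, Y are immediately nullable.
Every non-terminal is now nullable.
Nullable = { 'E', 'Y' }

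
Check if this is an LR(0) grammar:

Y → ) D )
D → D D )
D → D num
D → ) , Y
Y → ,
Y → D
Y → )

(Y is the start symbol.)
A grammar is LR(0) if no state in the canonical LR(0) collection has:
  - both a shift item (dot before a terminal) and a complete item (shift-reduce conflict), or
  - two or more complete items (reduce-reduce conflict; the accept item [Y' → Y .] counts as a complete item here).

Augment with Y' → Y and build the canonical LR(0) collection (I0 = CLOSURE({[Y' → . Y]}), then GOTO on every symbol after a dot until no new states appear). It has 13 states:
  I0: { [D → . ) , Y], [D → . D D )], [D → . D num], [Y → . ) D )], [Y → . )], [Y → . ,], [Y → . D], [Y' → . Y] }  — shift
  I1: { [D → ) . , Y], [D → . ) , Y], [D → . D D )], [D → . D num], [Y → ) . D )], [Y → ) .] }  — shift, reduce
  I2: { [Y → , .] }  — reduce
  I3: { [D → . ) , Y], [D → . D D )], [D → . D num], [D → D . D )], [D → D . num], [Y → D .] }  — shift, reduce
  I4: { [Y' → Y .] }  — accept
  I5: { [D → ) . , Y] }  — shift
  I6: { [D → . ) , Y], [D → . D D )], [D → . D num], [D → D . D )], [D → D . num], [D → D D . )] }  — shift
  I7: { [D → D num .] }  — reduce
  I8: { [D → ) . , Y], [D → D D ) .] }  — shift, reduce
  I9: { [D → ) , . Y], [D → . ) , Y], [D → . D D )], [D → . D num], [Y → . ) D )], [Y → . )], [Y → . ,], [Y → . D] }  — shift
  I10: { [D → ) , Y .] }  — reduce
  I11: { [D → . ) , Y], [D → . D D )], [D → . D num], [D → D . D )], [D → D . num], [Y → ) D . )] }  — shift
  I12: { [D → ) . , Y], [Y → ) D ) .] }  — shift, reduce

Conflict in state I1:
  Shift-reduce conflict between [Y → ) .] and [D → . ) , Y]
So the grammar is NOT LR(0).

Answer: No. Shift-reduce conflict between [Y → ) .] and [D → . ) , Y]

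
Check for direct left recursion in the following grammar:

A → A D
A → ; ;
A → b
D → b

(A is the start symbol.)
Direct left recursion occurs when N → N α for some non-terminal N (the right-hand side begins with the left-hand side itself).

A → A D: LEFT RECURSIVE (starts with A)
A → ; ;: starts with ';'
A → b: starts with b
D → b: starts with b

The grammar has direct left recursion on: A.

Answer: Yes, A is left-recursive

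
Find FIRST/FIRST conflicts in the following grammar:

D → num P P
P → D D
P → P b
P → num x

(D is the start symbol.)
Yes. P → D D / P → P b on { 'num' }; P → D D / P → num x on { 'num' }; P → P b / P → num x on { 'num' }

FIRST sets of the non-terminals at (or reachable through a nullable prefix from) the front of some alternative:
  FIRST(D) = { 'num' }
  FIRST(P) = { 'num' }

Productions for P:
  P → D D: FIRST = { 'num' }
  P → P b: FIRST = { 'num' }
  P → num x: FIRST = { 'num' }
D has only one production, so no FIRST/FIRST conflict is possible there.

Conflict for P: P → D D and P → P b
  Overlap: { 'num' }
Conflict for P: P → D D and P → num x
  Overlap: { 'num' }
Conflict for P: P → P b and P → num x
  Overlap: { 'num' }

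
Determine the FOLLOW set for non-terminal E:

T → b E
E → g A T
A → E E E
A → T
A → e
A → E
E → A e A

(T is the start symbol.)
{ $, 'b', 'e', 'g' }

To compute FOLLOW(E), find every occurrence of E on a right-hand side N → α E β: add FIRST(β) \ {ε}, and if β is empty or nullable also add FOLLOW(N). Iterate to a fixed point.

In T → b E: E is at the end, add FOLLOW(T)
In A → E E E: E is followed by E E, add FIRST(E E) \ {ε} = { 'b', 'e', 'g' }
In A → E E E: E is followed by E, add FIRST(E) \ {ε} = { 'b', 'e', 'g' }
In A → E E E: E is at the end, add FOLLOW(A)
In A → E: E is at the end, add FOLLOW(A)

The FOLLOW sets referred to above (computed the same way, to a fixed point):
  FOLLOW(T) = { $, 'b', 'e', 'g' }
  FOLLOW(A) = { $, 'b', 'e', 'g' }

Taking the union: FOLLOW(E) = { $, 'b', 'e', 'g' }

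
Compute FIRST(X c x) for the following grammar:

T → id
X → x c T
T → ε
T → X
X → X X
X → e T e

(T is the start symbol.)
{ 'e', 'x' }

FIRST sets of the non-terminals involved (from the grammar, by fixed-point iteration):
  FIRST(X) = { 'e', 'x' }

To compute FIRST(X c x), process the symbols left to right:
Symbol X is a non-terminal. Add FIRST(X) \ {ε} = { 'e', 'x' }
X is not nullable (ε ∉ FIRST(X)), so stop here.
FIRST(X c x) = { 'e', 'x' }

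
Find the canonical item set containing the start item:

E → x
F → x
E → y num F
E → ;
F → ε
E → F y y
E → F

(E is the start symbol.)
{ [E → . ;], [E → . F y y], [E → . F], [E → . x], [E → . y num F], [E' → . E], [F → . x], [F → .] }

First, augment the grammar with E' → E
I₀ = CLOSURE({ [E' → . E] }):
  [E' → . E] has the dot before E: add [E → . x], [E → . y num F], [E → . ;], [E → . F y y], [E → . F]
  [E → . F y y] has the dot before F: add [F → . x], [F → .]
No further items can be added.

I₀ = { [E → . ;], [E → . F y y], [E → . F], [E → . x], [E → . y num F], [E' → . E], [F → . x], [F → .] }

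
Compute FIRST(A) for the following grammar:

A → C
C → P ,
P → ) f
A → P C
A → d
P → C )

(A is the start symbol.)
To compute FIRST(A), examine every production with A on the left-hand side, reading each right-hand side left to right until a non-nullable symbol is reached.

FIRST sets of the other non-terminals involved (by the same procedure, iterated to a fixed point):
  FIRST(C) = { ')' }
  FIRST(P) = { ')' }

From A → C:
  - C is a non-terminal: add FIRST(C) \ {ε} = { ')' }
    C is not nullable, so stop
From A → P C:
  - P is a non-terminal: add FIRST(P) \ {ε} = { ')' }
    P is not nullable, so stop
From A → d:
  - d is a terminal: add 'd' and stop

Collecting: FIRST(A) = { ')', 'd' }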